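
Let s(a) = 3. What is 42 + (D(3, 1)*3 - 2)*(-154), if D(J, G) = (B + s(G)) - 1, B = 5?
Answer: -2884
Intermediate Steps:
D(J, G) = 7 (D(J, G) = (5 + 3) - 1 = 8 - 1 = 7)
42 + (D(3, 1)*3 - 2)*(-154) = 42 + (7*3 - 2)*(-154) = 42 + (21 - 2)*(-154) = 42 + 19*(-154) = 42 - 2926 = -2884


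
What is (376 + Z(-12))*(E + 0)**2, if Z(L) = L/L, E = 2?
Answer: 1508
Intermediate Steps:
Z(L) = 1
(376 + Z(-12))*(E + 0)**2 = (376 + 1)*(2 + 0)**2 = 377*2**2 = 377*4 = 1508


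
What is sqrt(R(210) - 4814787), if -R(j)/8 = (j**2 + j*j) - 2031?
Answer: 3*I*sqrt(611571) ≈ 2346.1*I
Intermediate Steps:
R(j) = 16248 - 16*j**2 (R(j) = -8*((j**2 + j*j) - 2031) = -8*((j**2 + j**2) - 2031) = -8*(2*j**2 - 2031) = -8*(-2031 + 2*j**2) = 16248 - 16*j**2)
sqrt(R(210) - 4814787) = sqrt((16248 - 16*210**2) - 4814787) = sqrt((16248 - 16*44100) - 4814787) = sqrt((16248 - 705600) - 4814787) = sqrt(-689352 - 4814787) = sqrt(-5504139) = 3*I*sqrt(611571)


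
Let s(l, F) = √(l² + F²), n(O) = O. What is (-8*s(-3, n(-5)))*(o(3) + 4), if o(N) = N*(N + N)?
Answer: -176*√34 ≈ -1026.2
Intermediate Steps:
o(N) = 2*N² (o(N) = N*(2*N) = 2*N²)
s(l, F) = √(F² + l²)
(-8*s(-3, n(-5)))*(o(3) + 4) = (-8*√((-5)² + (-3)²))*(2*3² + 4) = (-8*√(25 + 9))*(2*9 + 4) = (-8*√34)*(18 + 4) = -8*√34*22 = -176*√34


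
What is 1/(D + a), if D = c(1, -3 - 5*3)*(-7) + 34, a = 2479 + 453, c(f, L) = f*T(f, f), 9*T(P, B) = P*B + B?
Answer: 9/26680 ≈ 0.00033733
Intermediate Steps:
T(P, B) = B/9 + B*P/9 (T(P, B) = (P*B + B)/9 = (B*P + B)/9 = (B + B*P)/9 = B/9 + B*P/9)
c(f, L) = f²*(1 + f)/9 (c(f, L) = f*(f*(1 + f)/9) = f²*(1 + f)/9)
a = 2932
D = 292/9 (D = ((⅑)*1²*(1 + 1))*(-7) + 34 = ((⅑)*1*2)*(-7) + 34 = (2/9)*(-7) + 34 = -14/9 + 34 = 292/9 ≈ 32.444)
1/(D + a) = 1/(292/9 + 2932) = 1/(26680/9) = 9/26680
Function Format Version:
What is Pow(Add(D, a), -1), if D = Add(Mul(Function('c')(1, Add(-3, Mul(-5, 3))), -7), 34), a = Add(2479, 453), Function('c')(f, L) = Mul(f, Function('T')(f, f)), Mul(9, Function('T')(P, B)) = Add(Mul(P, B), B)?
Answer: Rational(9, 26680) ≈ 0.00033733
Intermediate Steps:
Function('T')(P, B) = Add(Mul(Rational(1, 9), B), Mul(Rational(1, 9), B, P)) (Function('T')(P, B) = Mul(Rational(1, 9), Add(Mul(P, B), B)) = Mul(Rational(1, 9), Add(Mul(B, P), B)) = Mul(Rational(1, 9), Add(B, Mul(B, P))) = Add(Mul(Rational(1, 9), B), Mul(Rational(1, 9), B, P)))
Function('c')(f, L) = Mul(Rational(1, 9), Pow(f, 2), Add(1, f)) (Function('c')(f, L) = Mul(f, Mul(Rational(1, 9), f, Add(1, f))) = Mul(Rational(1, 9), Pow(f, 2), Add(1, f)))
a = 2932
D = Rational(292, 9) (D = Add(Mul(Mul(Rational(1, 9), Pow(1, 2), Add(1, 1)), -7), 34) = Add(Mul(Mul(Rational(1, 9), 1, 2), -7), 34) = Add(Mul(Rational(2, 9), -7), 34) = Add(Rational(-14, 9), 34) = Rational(292, 9) ≈ 32.444)
Pow(Add(D, a), -1) = Pow(Add(Rational(292, 9), 2932), -1) = Pow(Rational(26680, 9), -1) = Rational(9, 26680)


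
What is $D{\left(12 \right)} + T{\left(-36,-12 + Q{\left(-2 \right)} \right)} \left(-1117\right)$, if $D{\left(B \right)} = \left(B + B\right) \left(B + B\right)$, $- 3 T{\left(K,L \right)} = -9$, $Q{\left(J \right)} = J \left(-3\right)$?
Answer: $-2775$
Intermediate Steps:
$Q{\left(J \right)} = - 3 J$
$T{\left(K,L \right)} = 3$ ($T{\left(K,L \right)} = \left(- \frac{1}{3}\right) \left(-9\right) = 3$)
$D{\left(B \right)} = 4 B^{2}$ ($D{\left(B \right)} = 2 B 2 B = 4 B^{2}$)
$D{\left(12 \right)} + T{\left(-36,-12 + Q{\left(-2 \right)} \right)} \left(-1117\right) = 4 \cdot 12^{2} + 3 \left(-1117\right) = 4 \cdot 144 - 3351 = 576 - 3351 = -2775$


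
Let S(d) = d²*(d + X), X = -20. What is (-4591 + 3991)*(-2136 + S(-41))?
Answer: 62806200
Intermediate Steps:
S(d) = d²*(-20 + d) (S(d) = d²*(d - 20) = d²*(-20 + d))
(-4591 + 3991)*(-2136 + S(-41)) = (-4591 + 3991)*(-2136 + (-41)²*(-20 - 41)) = -600*(-2136 + 1681*(-61)) = -600*(-2136 - 102541) = -600*(-104677) = 62806200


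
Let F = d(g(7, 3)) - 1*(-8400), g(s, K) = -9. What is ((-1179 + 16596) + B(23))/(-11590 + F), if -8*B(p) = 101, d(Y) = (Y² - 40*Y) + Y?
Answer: -17605/3152 ≈ -5.5853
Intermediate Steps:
d(Y) = Y² - 39*Y
B(p) = -101/8 (B(p) = -⅛*101 = -101/8)
F = 8832 (F = -9*(-39 - 9) - 1*(-8400) = -9*(-48) + 8400 = 432 + 8400 = 8832)
((-1179 + 16596) + B(23))/(-11590 + F) = ((-1179 + 16596) - 101/8)/(-11590 + 8832) = (15417 - 101/8)/(-2758) = (123235/8)*(-1/2758) = -17605/3152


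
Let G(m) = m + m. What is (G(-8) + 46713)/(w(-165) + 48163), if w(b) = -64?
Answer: 46697/48099 ≈ 0.97085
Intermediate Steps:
G(m) = 2*m
(G(-8) + 46713)/(w(-165) + 48163) = (2*(-8) + 46713)/(-64 + 48163) = (-16 + 46713)/48099 = 46697*(1/48099) = 46697/48099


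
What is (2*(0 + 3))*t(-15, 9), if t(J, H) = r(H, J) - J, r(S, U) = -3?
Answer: 72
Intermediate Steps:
t(J, H) = -3 - J
(2*(0 + 3))*t(-15, 9) = (2*(0 + 3))*(-3 - 1*(-15)) = (2*3)*(-3 + 15) = 6*12 = 72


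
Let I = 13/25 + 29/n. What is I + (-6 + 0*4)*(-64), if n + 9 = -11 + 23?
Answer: 29564/75 ≈ 394.19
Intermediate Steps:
n = 3 (n = -9 + (-11 + 23) = -9 + 12 = 3)
I = 764/75 (I = 13/25 + 29/3 = 764/75 ≈ 10.187)
I + (-6 + 0*4)*(-64) = 764/75 + (-6 + 0*4)*(-64) = 764/75 + (-6 + 0)*(-64) = 764/75 - 6*(-64) = 764/75 + 384 = 29564/75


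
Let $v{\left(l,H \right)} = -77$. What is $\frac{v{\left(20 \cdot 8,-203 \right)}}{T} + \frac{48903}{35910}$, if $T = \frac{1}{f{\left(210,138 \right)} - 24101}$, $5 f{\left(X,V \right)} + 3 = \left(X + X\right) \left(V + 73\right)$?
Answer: $\frac{1175637289}{2394} \approx 4.9108 \cdot 10^{5}$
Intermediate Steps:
$f{\left(X,V \right)} = - \frac{3}{5} + \frac{2 X \left(73 + V\right)}{5}$ ($f{\left(X,V \right)} = - \frac{3}{5} + \frac{\left(X + X\right) \left(V + 73\right)}{5} = - \frac{3}{5} + \frac{2 X \left(73 + V\right)}{5}$)
$T = - \frac{5}{31888}$ ($T = \frac{1}{\left(- \frac{3}{5} + \frac{146}{5} \cdot 210 + \frac{2}{5} \cdot 138 \cdot 210\right) - 24101} = \frac{1}{\left(- \frac{3}{5} + 6132 + 11592\right) - 24101} = \frac{1}{\frac{88617}{5} - 24101} = \frac{1}{- \frac{31888}{5}} = - \frac{5}{31888} \approx -0.0001568$)
$\frac{v{\left(20 \cdot 8,-203 \right)}}{T} + \frac{48903}{35910} = - \frac{77}{- \frac{5}{31888}} + \frac{48903}{35910} = \left(-77\right) \left(- \frac{31888}{5}\right) + 48903 \cdot \frac{1}{35910} = \frac{2455376}{5} + \frac{16301}{11970} = \frac{1175637289}{2394}$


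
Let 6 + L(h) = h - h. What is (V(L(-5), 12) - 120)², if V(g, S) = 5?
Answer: 13225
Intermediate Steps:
L(h) = -6 (L(h) = -6 + (h - h) = -6 + 0 = -6)
(V(L(-5), 12) - 120)² = (5 - 120)² = (-115)² = 13225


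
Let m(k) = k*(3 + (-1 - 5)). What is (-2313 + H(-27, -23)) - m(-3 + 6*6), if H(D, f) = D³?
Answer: -21897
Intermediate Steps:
m(k) = -3*k (m(k) = k*(3 - 6) = k*(-3) = -3*k)
(-2313 + H(-27, -23)) - m(-3 + 6*6) = (-2313 + (-27)³) - (-3)*(-3 + 6*6) = (-2313 - 19683) - (-3)*(-3 + 36) = -21996 - (-3)*33 = -21996 - 1*(-99) = -21996 + 99 = -21897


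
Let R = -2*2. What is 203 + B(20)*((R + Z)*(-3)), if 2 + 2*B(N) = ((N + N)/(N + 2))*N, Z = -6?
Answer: 7903/11 ≈ 718.45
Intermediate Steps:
R = -4
B(N) = -1 + N**2/(2 + N) (B(N) = -1 + (((N + N)/(N + 2))*N)/2 = -1 + (((2*N)/(2 + N))*N)/2 = -1 + ((2*N/(2 + N))*N)/2 = -1 + (2*N**2/(2 + N))/2 = -1 + N**2/(2 + N))
203 + B(20)*((R + Z)*(-3)) = 203 + ((-2 + 20**2 - 1*20)/(2 + 20))*((-4 - 6)*(-3)) = 203 + ((-2 + 400 - 20)/22)*(-10*(-3)) = 203 + ((1/22)*378)*30 = 203 + (189/11)*30 = 203 + 5670/11 = 7903/11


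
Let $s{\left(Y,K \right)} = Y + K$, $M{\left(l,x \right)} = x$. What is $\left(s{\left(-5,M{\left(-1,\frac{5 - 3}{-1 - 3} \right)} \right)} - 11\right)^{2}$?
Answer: $\frac{1089}{4} \approx 272.25$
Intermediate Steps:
$s{\left(Y,K \right)} = K + Y$
$\left(s{\left(-5,M{\left(-1,\frac{5 - 3}{-1 - 3} \right)} \right)} - 11\right)^{2} = \left(\left(\frac{5 - 3}{-1 - 3} - 5\right) - 11\right)^{2} = \left(\left(\frac{2}{-4} - 5\right) - 11\right)^{2} = \left(\left(2 \left(- \frac{1}{4}\right) - 5\right) - 11\right)^{2} = \left(\left(- \frac{1}{2} - 5\right) - 11\right)^{2} = \left(- \frac{11}{2} - 11\right)^{2} = \left(- \frac{33}{2}\right)^{2} = \frac{1089}{4}$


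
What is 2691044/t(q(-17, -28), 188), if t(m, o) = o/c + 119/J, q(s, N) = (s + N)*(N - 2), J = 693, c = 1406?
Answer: 187288589268/21257 ≈ 8.8107e+6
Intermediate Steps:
q(s, N) = (-2 + N)*(N + s) (q(s, N) = (N + s)*(-2 + N) = (-2 + N)*(N + s))
t(m, o) = 17/99 + o/1406 (t(m, o) = o/1406 + 119/693 = o*(1/1406) + 119*(1/693) = o/1406 + 17/99 = 17/99 + o/1406)
2691044/t(q(-17, -28), 188) = 2691044/(17/99 + (1/1406)*188) = 2691044/(17/99 + 94/703) = 2691044/(21257/69597) = 2691044*(69597/21257) = 187288589268/21257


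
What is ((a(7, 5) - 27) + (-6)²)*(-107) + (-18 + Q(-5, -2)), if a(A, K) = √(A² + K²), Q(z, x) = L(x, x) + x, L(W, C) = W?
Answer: -985 - 107*√74 ≈ -1905.4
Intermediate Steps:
Q(z, x) = 2*x (Q(z, x) = x + x = 2*x)
((a(7, 5) - 27) + (-6)²)*(-107) + (-18 + Q(-5, -2)) = ((√(7² + 5²) - 27) + (-6)²)*(-107) + (-18 + 2*(-2)) = ((√(49 + 25) - 27) + 36)*(-107) + (-18 - 4) = ((√74 - 27) + 36)*(-107) - 22 = ((-27 + √74) + 36)*(-107) - 22 = (9 + √74)*(-107) - 22 = (-963 - 107*√74) - 22 = -985 - 107*√74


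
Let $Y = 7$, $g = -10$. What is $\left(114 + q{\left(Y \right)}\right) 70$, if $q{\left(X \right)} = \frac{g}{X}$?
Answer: $7880$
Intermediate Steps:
$q{\left(X \right)} = - \frac{10}{X}$
$\left(114 + q{\left(Y \right)}\right) 70 = \left(114 - \frac{10}{7}\right) 70 = \frac{788}{7} \cdot 70 = 7880$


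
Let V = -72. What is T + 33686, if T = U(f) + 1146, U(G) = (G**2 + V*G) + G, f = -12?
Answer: 35828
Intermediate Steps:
U(G) = G**2 - 71*G (U(G) = (G**2 - 72*G) + G = G**2 - 71*G)
T = 2142 (T = -12*(-71 - 12) + 1146 = -12*(-83) + 1146 = 996 + 1146 = 2142)
T + 33686 = 2142 + 33686 = 35828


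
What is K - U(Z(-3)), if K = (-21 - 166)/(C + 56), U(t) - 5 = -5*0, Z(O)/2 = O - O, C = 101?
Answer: -972/157 ≈ -6.1911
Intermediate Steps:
Z(O) = 0 (Z(O) = 2*(O - O) = 2*0 = 0)
U(t) = 5 (U(t) = 5 - 5*0 = 5 + 0 = 5)
K = -187/157 (K = (-21 - 166)/(101 + 56) = -187/157 ≈ -1.1911)
K - U(Z(-3)) = -187/157 - 1*5 = -187/157 - 5 = -972/157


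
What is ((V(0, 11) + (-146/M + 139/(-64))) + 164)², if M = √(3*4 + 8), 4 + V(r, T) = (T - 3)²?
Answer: 1029601629/20480 - 1036381*√5/160 ≈ 35790.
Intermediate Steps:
V(r, T) = -4 + (-3 + T)² (V(r, T) = -4 + (T - 3)² = -4 + (-3 + T)²)
M = 2*√5 (M = √(12 + 8) = √20 = 2*√5 ≈ 4.4721)
((V(0, 11) + (-146/M + 139/(-64))) + 164)² = (((-4 + (-3 + 11)²) + (-146*√5/10 + 139/(-64))) + 164)² = (((-4 + 8²) + (-73*√5/5 + 139*(-1/64))) + 164)² = (((-4 + 64) + (-73*√5/5 - 139/64)) + 164)² = ((60 + (-139/64 - 73*√5/5)) + 164)² = ((3701/64 - 73*√5/5) + 164)² = (14197/64 - 73*√5/5)²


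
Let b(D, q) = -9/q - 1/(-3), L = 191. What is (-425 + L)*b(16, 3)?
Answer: 624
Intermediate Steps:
b(D, q) = ⅓ - 9/q (b(D, q) = -9/q - 1*(-⅓) = -9/q + ⅓ = ⅓ - 9/q)
(-425 + L)*b(16, 3) = (-425 + 191)*((⅓)*(-27 + 3)/3) = -78*(-24)/3 = -234*(-8/3) = 624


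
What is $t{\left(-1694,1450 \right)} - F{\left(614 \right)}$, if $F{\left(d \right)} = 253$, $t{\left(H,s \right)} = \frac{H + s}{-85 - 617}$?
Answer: $- \frac{88681}{351} \approx -252.65$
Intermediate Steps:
$t{\left(H,s \right)} = - \frac{H}{702} - \frac{s}{702}$ ($t{\left(H,s \right)} = \frac{H + s}{-702} = \left(H + s\right) \left(- \frac{1}{702}\right) = - \frac{H}{702} - \frac{s}{702}$)
$t{\left(-1694,1450 \right)} - F{\left(614 \right)} = \left(\left(- \frac{1}{702}\right) \left(-1694\right) - \frac{725}{351}\right) - 253 = \left(\frac{847}{351} - \frac{725}{351}\right) - 253 = \frac{122}{351} - 253 = - \frac{88681}{351}$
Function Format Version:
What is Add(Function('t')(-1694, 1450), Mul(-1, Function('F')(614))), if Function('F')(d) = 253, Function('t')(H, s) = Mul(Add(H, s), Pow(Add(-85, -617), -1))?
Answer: Rational(-88681, 351) ≈ -252.65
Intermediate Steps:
Function('t')(H, s) = Add(Mul(Rational(-1, 702), H), Mul(Rational(-1, 702), s)) (Function('t')(H, s) = Mul(Add(H, s), Pow(-702, -1)) = Mul(Add(H, s), Rational(-1, 702)) = Add(Mul(Rational(-1, 702), H), Mul(Rational(-1, 702), s)))
Add(Function('t')(-1694, 1450), Mul(-1, Function('F')(614))) = Add(Add(Mul(Rational(-1, 702), -1694), Mul(Rational(-1, 702), 1450)), Mul(-1, 253)) = Add(Add(Rational(847, 351), Rational(-725, 351)), -253) = Add(Rational(122, 351), -253) = Rational(-88681, 351)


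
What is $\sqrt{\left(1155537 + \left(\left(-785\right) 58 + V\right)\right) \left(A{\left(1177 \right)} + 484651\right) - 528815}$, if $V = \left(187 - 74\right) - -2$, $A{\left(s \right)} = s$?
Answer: $7 \sqrt{11006690249} \approx 7.3439 \cdot 10^{5}$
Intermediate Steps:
$V = 115$ ($V = 113 + 2 = 115$)
$\sqrt{\left(1155537 + \left(\left(-785\right) 58 + V\right)\right) \left(A{\left(1177 \right)} + 484651\right) - 528815} = \sqrt{\left(1155537 + \left(\left(-785\right) 58 + 115\right)\right) \left(1177 + 484651\right) - 528815} = \sqrt{\left(1155537 + \left(-45530 + 115\right)\right) 485828 - 528815} = \sqrt{\left(1155537 - 45415\right) 485828 - 528815} = \sqrt{1110122 \cdot 485828 - 528815} = \sqrt{539328351016 - 528815} = \sqrt{539327822201} = 7 \sqrt{11006690249}$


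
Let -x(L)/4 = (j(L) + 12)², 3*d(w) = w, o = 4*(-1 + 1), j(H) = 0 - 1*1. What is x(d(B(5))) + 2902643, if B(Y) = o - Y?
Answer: 2902159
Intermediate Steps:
j(H) = -1 (j(H) = 0 - 1 = -1)
o = 0 (o = 4*0 = 0)
B(Y) = -Y (B(Y) = 0 - Y = -Y)
d(w) = w/3
x(L) = -484 (x(L) = -4*(-1 + 12)² = -4*11² = -4*121 = -484)
x(d(B(5))) + 2902643 = -484 + 2902643 = 2902159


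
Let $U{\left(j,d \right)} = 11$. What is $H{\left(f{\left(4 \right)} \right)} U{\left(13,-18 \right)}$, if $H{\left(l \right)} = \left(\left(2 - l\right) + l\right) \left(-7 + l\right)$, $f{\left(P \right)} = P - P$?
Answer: $-154$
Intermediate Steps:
$f{\left(P \right)} = 0$
$H{\left(l \right)} = -14 + 2 l$ ($H{\left(l \right)} = 2 \left(-7 + l\right) = -14 + 2 l$)
$H{\left(f{\left(4 \right)} \right)} U{\left(13,-18 \right)} = \left(-14 + 2 \cdot 0\right) 11 = \left(-14 + 0\right) 11 = \left(-14\right) 11 = -154$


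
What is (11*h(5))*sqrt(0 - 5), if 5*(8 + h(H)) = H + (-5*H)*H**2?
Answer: -1452*I*sqrt(5) ≈ -3246.8*I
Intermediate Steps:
h(H) = -8 - H**3 + H/5 (h(H) = -8 + (H + (-5*H)*H**2)/5 = -8 + (H - 5*H**3)/5 = -8 + (-H**3 + H/5) = -8 - H**3 + H/5)
(11*h(5))*sqrt(0 - 5) = (11*(-8 - 1*5**3 + (1/5)*5))*sqrt(0 - 5) = (11*(-8 - 1*125 + 1))*sqrt(-5) = (11*(-8 - 125 + 1))*(I*sqrt(5)) = (11*(-132))*(I*sqrt(5)) = -1452*I*sqrt(5)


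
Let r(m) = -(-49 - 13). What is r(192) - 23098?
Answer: -23036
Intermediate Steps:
r(m) = 62 (r(m) = -1*(-62) = 62)
r(192) - 23098 = 62 - 23098 = -23036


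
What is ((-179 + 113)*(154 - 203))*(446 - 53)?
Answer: 1270962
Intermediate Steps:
((-179 + 113)*(154 - 203))*(446 - 53) = -66*(-49)*393 = 3234*393 = 1270962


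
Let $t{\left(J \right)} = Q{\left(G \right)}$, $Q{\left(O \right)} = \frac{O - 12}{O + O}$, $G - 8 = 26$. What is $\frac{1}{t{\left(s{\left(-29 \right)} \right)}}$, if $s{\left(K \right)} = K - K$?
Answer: $\frac{34}{11} \approx 3.0909$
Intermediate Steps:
$G = 34$ ($G = 8 + 26 = 34$)
$s{\left(K \right)} = 0$
$Q{\left(O \right)} = \frac{-12 + O}{2 O}$
$t{\left(J \right)} = \frac{11}{34}$ ($t{\left(J \right)} = \frac{-12 + 34}{2 \cdot 34} = \frac{1}{2} \cdot \frac{1}{34} \cdot 22 = \frac{11}{34}$)
$\frac{1}{t{\left(s{\left(-29 \right)} \right)}} = \frac{1}{\frac{11}{34}} = \frac{34}{11}$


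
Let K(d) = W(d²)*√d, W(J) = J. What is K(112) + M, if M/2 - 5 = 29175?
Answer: 58360 + 50176*√7 ≈ 1.9111e+5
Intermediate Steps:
M = 58360 (M = 10 + 2*29175 = 10 + 58350 = 58360)
K(d) = d^(5/2) (K(d) = d²*√d = d^(5/2))
K(112) + M = 112^(5/2) + 58360 = 50176*√7 + 58360 = 58360 + 50176*√7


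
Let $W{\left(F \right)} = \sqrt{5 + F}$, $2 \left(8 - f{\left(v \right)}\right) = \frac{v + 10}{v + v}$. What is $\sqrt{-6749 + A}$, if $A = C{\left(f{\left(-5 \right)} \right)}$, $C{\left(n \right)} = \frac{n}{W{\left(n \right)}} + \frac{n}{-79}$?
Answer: $\frac{\sqrt{-473273362187 + 21831018 \sqrt{53}}}{8374} \approx 82.139 i$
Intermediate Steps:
$f{\left(v \right)} = 8 - \frac{10 + v}{4 v}$ ($f{\left(v \right)} = 8 - \frac{\left(v + 10\right) \frac{1}{v + v}}{2} = 8 - \frac{\left(10 + v\right) \frac{1}{2 v}}{2} = 8 - \frac{\frac{1}{2} \frac{1}{v} \left(10 + v\right)}{2} = 8 - \frac{10 + v}{4 v}$)
$C{\left(n \right)} = - \frac{n}{79} + \frac{n}{\sqrt{5 + n}}$ ($C{\left(n \right)} = \frac{n}{\sqrt{5 + n}} + \frac{n}{-79} = \frac{n}{\sqrt{5 + n}} + n \left(- \frac{1}{79}\right) = \frac{n}{\sqrt{5 + n}} - \frac{n}{79} = - \frac{n}{79} + \frac{n}{\sqrt{5 + n}}$)
$A = - \frac{33}{316} + \frac{33 \sqrt{53}}{106}$ ($A = - \frac{\frac{1}{4} \frac{1}{-5} \left(-10 + 31 \left(-5\right)\right)}{79} + \frac{\frac{1}{4} \frac{1}{-5} \left(-10 + 31 \left(-5\right)\right)}{\sqrt{5 + \frac{-10 + 31 \left(-5\right)}{4 \left(-5\right)}}} = - \frac{\frac{1}{4} \left(- \frac{1}{5}\right) \left(-10 - 155\right)}{79} + \frac{\frac{1}{4} \left(- \frac{1}{5}\right) \left(-10 - 155\right)}{\sqrt{5 + \frac{1}{4} \left(- \frac{1}{5}\right) \left(-10 - 155\right)}} = - \frac{\frac{1}{4} \left(- \frac{1}{5}\right) \left(-165\right)}{79} + \frac{\frac{1}{4} \left(- \frac{1}{5}\right) \left(-165\right)}{\sqrt{5 + \frac{1}{4} \left(- \frac{1}{5}\right) \left(-165\right)}} = \left(- \frac{1}{79}\right) \frac{33}{4} + \frac{33}{4 \sqrt{5 + \frac{33}{4}}} = - \frac{33}{316} + \frac{33}{4 \frac{\sqrt{53}}{2}} = - \frac{33}{316} + \frac{33 \frac{2 \sqrt{53}}{53}}{4} = - \frac{33}{316} + \frac{33 \sqrt{53}}{106} \approx 2.162$)
$\sqrt{-6749 + A} = \sqrt{-6749 - \left(\frac{33}{316} - \frac{33 \sqrt{53}}{106}\right)} = \sqrt{- \frac{2132717}{316} + \frac{33 \sqrt{53}}{106}}$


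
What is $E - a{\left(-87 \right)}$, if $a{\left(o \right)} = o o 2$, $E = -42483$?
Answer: $-57621$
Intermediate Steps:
$a{\left(o \right)} = 2 o^{2}$ ($a{\left(o \right)} = o^{2} \cdot 2 = 2 o^{2}$)
$E - a{\left(-87 \right)} = -42483 - 2 \left(-87\right)^{2} = -42483 - 2 \cdot 7569 = -42483 - 15138 = -57621$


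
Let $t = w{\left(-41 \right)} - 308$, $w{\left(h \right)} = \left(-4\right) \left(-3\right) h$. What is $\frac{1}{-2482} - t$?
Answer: $\frac{1985599}{2482} \approx 800.0$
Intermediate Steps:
$w{\left(h \right)} = 12 h$
$t = -800$ ($t = 12 \left(-41\right) - 308 = -492 - 308 = -800$)
$\frac{1}{-2482} - t = \frac{1}{-2482} - -800 = - \frac{1}{2482} + 800 = \frac{1985599}{2482}$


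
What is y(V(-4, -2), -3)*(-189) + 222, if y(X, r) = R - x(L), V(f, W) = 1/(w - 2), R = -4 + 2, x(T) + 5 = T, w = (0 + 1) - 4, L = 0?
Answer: -345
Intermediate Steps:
w = -3 (w = 1 - 4 = -3)
x(T) = -5 + T
R = -2
V(f, W) = -⅕ (V(f, W) = 1/(-3 - 2) = 1/(-5) = -⅕)
y(X, r) = 3 (y(X, r) = -2 - (-5 + 0) = -2 - 1*(-5) = -2 + 5 = 3)
y(V(-4, -2), -3)*(-189) + 222 = 3*(-189) + 222 = -567 + 222 = -345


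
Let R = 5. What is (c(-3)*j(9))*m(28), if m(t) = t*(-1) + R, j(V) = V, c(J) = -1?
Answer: 207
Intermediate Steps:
m(t) = 5 - t (m(t) = t*(-1) + 5 = -t + 5 = 5 - t)
(c(-3)*j(9))*m(28) = (-1*9)*(5 - 1*28) = -9*(5 - 28) = -9*(-23) = 207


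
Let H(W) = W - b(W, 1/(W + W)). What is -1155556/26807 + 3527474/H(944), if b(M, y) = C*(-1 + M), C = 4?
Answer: -48914453943/37905098 ≈ -1290.4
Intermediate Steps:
b(M, y) = -4 + 4*M (b(M, y) = 4*(-1 + M) = -4 + 4*M)
H(W) = 4 - 3*W (H(W) = W - (-4 + 4*W) = W + (4 - 4*W) = 4 - 3*W)
-1155556/26807 + 3527474/H(944) = -1155556/26807 + 3527474/(4 - 3*944) = -1155556*1/26807 + 3527474/(4 - 2832) = -1155556/26807 + 3527474/(-2828) = -1155556/26807 + 3527474*(-1/2828) = -1155556/26807 - 1763737/1414 = -48914453943/37905098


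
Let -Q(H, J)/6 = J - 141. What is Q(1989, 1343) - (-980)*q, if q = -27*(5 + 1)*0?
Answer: -7212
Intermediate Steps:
q = 0 (q = -162*0 = -27*0 = 0)
Q(H, J) = 846 - 6*J (Q(H, J) = -6*(J - 141) = -6*(-141 + J) = 846 - 6*J)
Q(1989, 1343) - (-980)*q = (846 - 6*1343) - (-980)*0 = (846 - 8058) - 1*0 = -7212 + 0 = -7212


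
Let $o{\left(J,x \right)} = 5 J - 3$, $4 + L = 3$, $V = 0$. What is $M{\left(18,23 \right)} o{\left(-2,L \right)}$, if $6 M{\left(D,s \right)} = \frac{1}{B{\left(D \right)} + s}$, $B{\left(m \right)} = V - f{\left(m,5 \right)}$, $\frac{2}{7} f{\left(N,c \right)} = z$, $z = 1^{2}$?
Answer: $- \frac{1}{9} \approx -0.11111$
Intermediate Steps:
$z = 1$
$f{\left(N,c \right)} = \frac{7}{2}$ ($f{\left(N,c \right)} = \frac{7}{2} \cdot 1 = \frac{7}{2}$)
$L = -1$ ($L = -4 + 3 = -1$)
$B{\left(m \right)} = - \frac{7}{2}$ ($B{\left(m \right)} = 0 - \frac{7}{2} = - \frac{7}{2}$)
$o{\left(J,x \right)} = -3 + 5 J$
$M{\left(D,s \right)} = \frac{1}{6 \left(- \frac{7}{2} + s\right)}$
$M{\left(18,23 \right)} o{\left(-2,L \right)} = \frac{1}{3 \left(-7 + 2 \cdot 23\right)} \left(-3 + 5 \left(-2\right)\right) = \frac{1}{3 \left(-7 + 46\right)} \left(-3 - 10\right) = \frac{1}{3 \cdot 39} \left(-13\right) = \frac{1}{3} \cdot \frac{1}{39} \left(-13\right) = \frac{1}{117} \left(-13\right) = - \frac{1}{9}$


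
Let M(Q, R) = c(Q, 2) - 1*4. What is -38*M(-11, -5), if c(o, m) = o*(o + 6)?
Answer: -1938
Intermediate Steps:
c(o, m) = o*(6 + o)
M(Q, R) = -4 + Q*(6 + Q) (M(Q, R) = Q*(6 + Q) - 1*4 = Q*(6 + Q) - 4 = -4 + Q*(6 + Q))
-38*M(-11, -5) = -38*(-4 - 11*(6 - 11)) = -38*(-4 - 11*(-5)) = -38*(-4 + 55) = -38*51 = -1938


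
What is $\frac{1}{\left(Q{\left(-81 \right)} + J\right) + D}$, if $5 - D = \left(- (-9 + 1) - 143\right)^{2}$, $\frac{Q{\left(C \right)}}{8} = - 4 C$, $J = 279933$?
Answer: $\frac{1}{264305} \approx 3.7835 \cdot 10^{-6}$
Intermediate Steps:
$Q{\left(C \right)} = - 32 C$ ($Q{\left(C \right)} = 8 \left(- 4 C\right) = - 32 C$)
$D = -18220$ ($D = 5 - \left(- (-9 + 1) - 143\right)^{2} = 5 - \left(\left(-1\right) \left(-8\right) - 143\right)^{2} = 5 - \left(8 - 143\right)^{2} = 5 - \left(-135\right)^{2} = 5 - 18225 = -18220$)
$\frac{1}{\left(Q{\left(-81 \right)} + J\right) + D} = \frac{1}{\left(\left(-32\right) \left(-81\right) + 279933\right) - 18220} = \frac{1}{\left(2592 + 279933\right) - 18220} = \frac{1}{282525 - 18220} = \frac{1}{264305}$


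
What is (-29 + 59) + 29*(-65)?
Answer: -1855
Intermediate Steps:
(-29 + 59) + 29*(-65) = 30 - 1885 = -1855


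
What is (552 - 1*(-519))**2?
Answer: 1147041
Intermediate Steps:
(552 - 1*(-519))**2 = (552 + 519)**2 = 1071**2 = 1147041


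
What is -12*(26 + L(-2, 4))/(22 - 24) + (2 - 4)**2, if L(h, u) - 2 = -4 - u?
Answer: 124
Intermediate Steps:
L(h, u) = -2 - u (L(h, u) = 2 + (-4 - u) = -2 - u)
-12*(26 + L(-2, 4))/(22 - 24) + (2 - 4)**2 = -12*(26 + (-2 - 1*4))/(22 - 24) + (2 - 4)**2 = -12*(26 + (-2 - 4))/(-2) + (-2)**2 = -12*(26 - 6)*(-1)/2 + 4 = -240*(-1)/2 + 4 = -12*(-10) + 4 = 120 + 4 = 124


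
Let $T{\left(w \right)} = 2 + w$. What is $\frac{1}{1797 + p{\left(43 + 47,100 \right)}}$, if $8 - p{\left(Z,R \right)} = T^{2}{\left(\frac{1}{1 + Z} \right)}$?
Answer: $\frac{8281}{14913716} \approx 0.00055526$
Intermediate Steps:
$p{\left(Z,R \right)} = 8 - \left(2 + \frac{1}{1 + Z}\right)^{2}$
$\frac{1}{1797 + p{\left(43 + 47,100 \right)}} = \frac{1}{1797 + \left(8 - \frac{\left(3 + 2 \left(43 + 47\right)\right)^{2}}{\left(1 + \left(43 + 47\right)\right)^{2}}\right)} = \frac{1}{1797 + \left(8 - \frac{\left(3 + 2 \cdot 90\right)^{2}}{\left(1 + 90\right)^{2}}\right)} = \frac{1}{1797 + \left(8 - \frac{\left(3 + 180\right)^{2}}{8281}\right)} = \frac{1}{1797 + \left(8 - \frac{183^{2}}{8281}\right)} = \frac{1}{1797 + \left(8 - \frac{1}{8281} \cdot 33489\right)} = \frac{1}{1797 + \left(8 - \frac{33489}{8281}\right)} = \frac{1}{1797 + \frac{32759}{8281}} = \frac{1}{\frac{14913716}{8281}} = \frac{8281}{14913716}$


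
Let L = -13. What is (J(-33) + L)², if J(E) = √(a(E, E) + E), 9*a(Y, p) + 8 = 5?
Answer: 407/3 - 260*I*√3/3 ≈ 135.67 - 150.11*I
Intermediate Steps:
a(Y, p) = -⅓ (a(Y, p) = -8/9 + (⅑)*5 = -8/9 + 5/9 = -⅓)
J(E) = √(-⅓ + E)
(J(-33) + L)² = (√(-3 + 9*(-33))/3 - 13)² = (√(-3 - 297)/3 - 13)² = (√(-300)/3 - 13)² = ((10*I*√3)/3 - 13)² = (10*I*√3/3 - 13)² = (-13 + 10*I*√3/3)²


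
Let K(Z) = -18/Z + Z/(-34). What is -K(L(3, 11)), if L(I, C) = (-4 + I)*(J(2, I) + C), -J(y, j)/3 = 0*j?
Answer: -733/374 ≈ -1.9599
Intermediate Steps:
J(y, j) = 0 (J(y, j) = -0*j = -3*0 = 0)
L(I, C) = C*(-4 + I) (L(I, C) = (-4 + I)*(0 + C) = (-4 + I)*C = C*(-4 + I))
K(Z) = -18/Z - Z/34 (K(Z) = -18/Z + Z*(-1/34) = -18/Z - Z/34)
-K(L(3, 11)) = -(-18*1/(11*(-4 + 3)) - 11*(-4 + 3)/34) = -(-18/(11*(-1)) - 11*(-1)/34) = -(-18/(-11) - 1/34*(-11)) = -(-18*(-1/11) + 11/34) = -(18/11 + 11/34) = -1*733/374 = -733/374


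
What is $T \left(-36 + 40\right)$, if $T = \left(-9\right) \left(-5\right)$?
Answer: $180$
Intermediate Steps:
$T = 45$
$T \left(-36 + 40\right) = 45 \left(-36 + 40\right) = 45 \cdot 4 = 180$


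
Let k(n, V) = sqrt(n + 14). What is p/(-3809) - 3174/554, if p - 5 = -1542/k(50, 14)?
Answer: -23971505/4220372 ≈ -5.6799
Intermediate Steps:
k(n, V) = sqrt(14 + n)
p = -751/4 (p = 5 - 1542/sqrt(14 + 50) = 5 - 1542/(sqrt(64)) = 5 - 1542/8 = 5 - 1542*1/8 = 5 - 771/4 = -751/4 ≈ -187.75)
p/(-3809) - 3174/554 = -751/4/(-3809) - 3174/554 = -751/4*(-1/3809) - 3174*1/554 = 751/15236 - 1587/277 = -23971505/4220372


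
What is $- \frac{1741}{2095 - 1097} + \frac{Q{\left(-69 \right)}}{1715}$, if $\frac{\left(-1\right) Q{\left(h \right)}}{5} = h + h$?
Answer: $- \frac{459439}{342314} \approx -1.3422$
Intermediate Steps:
$Q{\left(h \right)} = - 10 h$ ($Q{\left(h \right)} = - 5 \left(h + h\right) = - 5 \cdot 2 h = - 10 h$)
$- \frac{1741}{2095 - 1097} + \frac{Q{\left(-69 \right)}}{1715} = - \frac{1741}{2095 - 1097} + \frac{\left(-10\right) \left(-69\right)}{1715} = - \frac{1741}{2095 - 1097} + 690 \cdot \frac{1}{1715} = - \frac{1741}{998} + \frac{138}{343} = - \frac{459439}{342314}$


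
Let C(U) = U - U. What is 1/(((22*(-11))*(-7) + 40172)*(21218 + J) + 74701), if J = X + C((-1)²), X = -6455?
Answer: 1/618142459 ≈ 1.6177e-9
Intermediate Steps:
C(U) = 0
J = -6455 (J = -6455 + 0 = -6455)
1/(((22*(-11))*(-7) + 40172)*(21218 + J) + 74701) = 1/(((22*(-11))*(-7) + 40172)*(21218 - 6455) + 74701) = 1/((-242*(-7) + 40172)*14763 + 74701) = 1/((1694 + 40172)*14763 + 74701) = 1/(41866*14763 + 74701) = 1/(618067758 + 74701) = 1/618142459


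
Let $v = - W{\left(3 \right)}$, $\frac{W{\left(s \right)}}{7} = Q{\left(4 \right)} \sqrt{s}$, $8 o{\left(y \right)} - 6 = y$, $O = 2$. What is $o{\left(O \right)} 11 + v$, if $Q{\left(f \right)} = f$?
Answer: $11 - 28 \sqrt{3} \approx -37.497$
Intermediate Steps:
$o{\left(y \right)} = \frac{3}{4} + \frac{y}{8}$
$W{\left(s \right)} = 28 \sqrt{s}$ ($W{\left(s \right)} = 7 \cdot 4 \sqrt{s} = 28 \sqrt{s}$)
$v = - 28 \sqrt{3} \approx -48.497$
$o{\left(O \right)} 11 + v = \left(\frac{3}{4} + \frac{1}{8} \cdot 2\right) 11 - 28 \sqrt{3} = \left(\frac{3}{4} + \frac{1}{4}\right) 11 - 28 \sqrt{3} = 1 \cdot 11 - 28 \sqrt{3} = 11 - 28 \sqrt{3}$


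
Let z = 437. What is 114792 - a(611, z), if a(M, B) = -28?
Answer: 114820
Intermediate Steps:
114792 - a(611, z) = 114792 - 1*(-28) = 114792 + 28 = 114820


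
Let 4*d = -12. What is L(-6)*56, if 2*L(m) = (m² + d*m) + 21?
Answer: 2100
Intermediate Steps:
d = -3 (d = (¼)*(-12) = -3)
L(m) = 21/2 + m²/2 - 3*m/2 (L(m) = ((m² - 3*m) + 21)/2 = (21 + m² - 3*m)/2 = 21/2 + m²/2 - 3*m/2)
L(-6)*56 = (21/2 + (½)*(-6)² - 3/2*(-6))*56 = (21/2 + (½)*36 + 9)*56 = (21/2 + 18 + 9)*56 = (75/2)*56 = 2100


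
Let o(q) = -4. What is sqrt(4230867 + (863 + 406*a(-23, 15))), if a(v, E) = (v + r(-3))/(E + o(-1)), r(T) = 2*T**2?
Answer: 10*sqrt(5120170)/11 ≈ 2057.1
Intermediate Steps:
a(v, E) = (18 + v)/(-4 + E) (a(v, E) = (v + 2*(-3)**2)/(E - 4) = (v + 2*9)/(-4 + E) = (v + 18)/(-4 + E) = (18 + v)/(-4 + E))
sqrt(4230867 + (863 + 406*a(-23, 15))) = sqrt(4230867 + (863 + 406*((18 - 23)/(-4 + 15)))) = sqrt(4230867 + (863 + 406*(-5/11))) = sqrt(4230867 + (863 - 2030/11)) = sqrt(4230867 + 7463/11) = sqrt(46547000/11) = 10*sqrt(5120170)/11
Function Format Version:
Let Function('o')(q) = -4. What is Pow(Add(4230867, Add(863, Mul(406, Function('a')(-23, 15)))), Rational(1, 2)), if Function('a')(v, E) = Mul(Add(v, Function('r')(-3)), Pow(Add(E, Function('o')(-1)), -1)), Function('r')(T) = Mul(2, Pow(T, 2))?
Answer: Mul(Rational(10, 11), Pow(5120170, Rational(1, 2))) ≈ 2057.1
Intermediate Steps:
Function('a')(v, E) = Mul(Pow(Add(-4, E), -1), Add(18, v)) (Function('a')(v, E) = Mul(Add(v, Mul(2, Pow(-3, 2))), Pow(Add(E, -4), -1)) = Mul(Add(v, Mul(2, 9)), Pow(Add(-4, E), -1)) = Mul(Add(v, 18), Pow(Add(-4, E), -1)) = Mul(Add(18, v), Pow(Add(-4, E), -1)) = Mul(Pow(Add(-4, E), -1), Add(18, v)))
Pow(Add(4230867, Add(863, Mul(406, Function('a')(-23, 15)))), Rational(1, 2)) = Pow(Add(4230867, Add(863, Mul(406, Mul(Pow(Add(-4, 15), -1), Add(18, -23))))), Rational(1, 2)) = Pow(Add(4230867, Add(863, Mul(406, Mul(Pow(11, -1), -5)))), Rational(1, 2)) = Pow(Add(4230867, Add(863, Mul(406, Mul(Rational(1, 11), -5)))), Rational(1, 2)) = Pow(Add(4230867, Add(863, Mul(406, Rational(-5, 11)))), Rational(1, 2)) = Pow(Add(4230867, Add(863, Rational(-2030, 11))), Rational(1, 2)) = Pow(Add(4230867, Rational(7463, 11)), Rational(1, 2)) = Pow(Rational(46547000, 11), Rational(1, 2)) = Mul(Rational(10, 11), Pow(5120170, Rational(1, 2)))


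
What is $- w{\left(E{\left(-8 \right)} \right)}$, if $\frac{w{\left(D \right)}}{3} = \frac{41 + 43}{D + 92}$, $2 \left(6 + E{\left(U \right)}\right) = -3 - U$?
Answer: $- \frac{168}{59} \approx -2.8475$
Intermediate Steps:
$E{\left(U \right)} = - \frac{15}{2} - \frac{U}{2}$ ($E{\left(U \right)} = -6 + \frac{-3 - U}{2} = -6 - \left(\frac{3}{2} + \frac{U}{2}\right) = - \frac{15}{2} - \frac{U}{2}$)
$w{\left(D \right)} = \frac{252}{92 + D}$ ($w{\left(D \right)} = 3 \frac{41 + 43}{D + 92} = 3 \frac{84}{92 + D} = \frac{252}{92 + D}$)
$- w{\left(E{\left(-8 \right)} \right)} = - \frac{252}{92 - \frac{7}{2}} = - \frac{252}{\frac{177}{2}} = - \frac{252 \cdot 2}{177} = \left(-1\right) \frac{168}{59} = - \frac{168}{59}$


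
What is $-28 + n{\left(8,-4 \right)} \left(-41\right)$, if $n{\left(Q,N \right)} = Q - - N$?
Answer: $-192$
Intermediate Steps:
$n{\left(Q,N \right)} = N + Q$ ($n{\left(Q,N \right)} = Q + N = N + Q$)
$-28 + n{\left(8,-4 \right)} \left(-41\right) = -28 + \left(-4 + 8\right) \left(-41\right) = -28 + 4 \left(-41\right) = -28 - 164 = -192$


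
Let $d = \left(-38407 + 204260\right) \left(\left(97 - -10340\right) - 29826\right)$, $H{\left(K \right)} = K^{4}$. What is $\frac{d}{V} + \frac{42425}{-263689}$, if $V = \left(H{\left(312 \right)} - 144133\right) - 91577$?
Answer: $- \frac{416651372596321}{832872133290438} \approx -0.50026$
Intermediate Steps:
$V = 9475618626$ ($V = \left(312^{4} - 144133\right) - 91577 = \left(9475854336 - 144133\right) - 91577 = 9475710203 - 91577 = 9475618626$)
$d = -3215723817$ ($d = 165853 \left(\left(97 + 10340\right) - 29826\right) = 165853 \left(10437 - 29826\right) = 165853 \left(-19389\right) = -3215723817$)
$\frac{d}{V} + \frac{42425}{-263689} = - \frac{3215723817}{9475618626} + \frac{42425}{-263689} = \left(-3215723817\right) \frac{1}{9475618626} + 42425 \left(- \frac{1}{263689}\right) = - \frac{1071907939}{3158539542} - \frac{42425}{263689} = - \frac{416651372596321}{832872133290438}$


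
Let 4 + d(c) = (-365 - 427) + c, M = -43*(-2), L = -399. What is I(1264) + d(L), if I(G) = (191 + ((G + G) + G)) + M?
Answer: 2874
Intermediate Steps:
M = 86
d(c) = -796 + c (d(c) = -4 + ((-365 - 427) + c) = -4 + (-792 + c) = -796 + c)
I(G) = 277 + 3*G (I(G) = (191 + ((G + G) + G)) + 86 = (191 + (2*G + G)) + 86 = (191 + 3*G) + 86 = 277 + 3*G)
I(1264) + d(L) = (277 + 3*1264) + (-796 - 399) = (277 + 3792) - 1195 = 4069 - 1195 = 2874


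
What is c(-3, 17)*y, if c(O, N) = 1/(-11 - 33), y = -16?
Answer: 4/11 ≈ 0.36364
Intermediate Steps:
c(O, N) = -1/44 (c(O, N) = 1/(-44) = -1/44)
c(-3, 17)*y = -1/44*(-16) = 4/11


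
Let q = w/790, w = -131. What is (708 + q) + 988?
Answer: 1339709/790 ≈ 1695.8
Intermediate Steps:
q = -131/790 ≈ -0.16582
(708 + q) + 988 = (708 - 131/790) + 988 = 559189/790 + 988 = 1339709/790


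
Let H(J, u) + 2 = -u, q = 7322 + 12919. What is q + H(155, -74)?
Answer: 20313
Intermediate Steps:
q = 20241
H(J, u) = -2 - u
q + H(155, -74) = 20241 + (-2 - 1*(-74)) = 20241 + (-2 + 74) = 20241 + 72 = 20313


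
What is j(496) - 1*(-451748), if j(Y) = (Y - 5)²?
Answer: 692829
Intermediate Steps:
j(Y) = (-5 + Y)²
j(496) - 1*(-451748) = (-5 + 496)² - 1*(-451748) = 491² + 451748 = 241081 + 451748 = 692829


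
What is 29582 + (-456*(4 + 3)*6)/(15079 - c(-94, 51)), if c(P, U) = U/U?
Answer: 10619482/359 ≈ 29581.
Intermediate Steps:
c(P, U) = 1
29582 + (-456*(4 + 3)*6)/(15079 - c(-94, 51)) = 29582 + (-456*(4 + 3)*6)/(15079 - 1*1) = 29582 + (-3192*6)/(15079 - 1) = 29582 - 456*42/15078 = 29582 - 19152*1/15078 = 29582 - 456/359 = 10619482/359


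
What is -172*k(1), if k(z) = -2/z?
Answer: 344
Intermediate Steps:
-172*k(1) = -(-344)/1 = -(-344) = -172*(-2) = 344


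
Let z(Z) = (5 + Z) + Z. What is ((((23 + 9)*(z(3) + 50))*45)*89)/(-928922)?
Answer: -3908880/464461 ≈ -8.4160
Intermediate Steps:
z(Z) = 5 + 2*Z
((((23 + 9)*(z(3) + 50))*45)*89)/(-928922) = ((((23 + 9)*((5 + 2*3) + 50))*45)*89)/(-928922) = (((32*((5 + 6) + 50))*45)*89)*(-1/928922) = (((32*(11 + 50))*45)*89)*(-1/928922) = (((32*61)*45)*89)*(-1/928922) = ((1952*45)*89)*(-1/928922) = (87840*89)*(-1/928922) = 7817760*(-1/928922) = -3908880/464461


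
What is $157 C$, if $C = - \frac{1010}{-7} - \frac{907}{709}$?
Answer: $\frac{111429337}{4963} \approx 22452.0$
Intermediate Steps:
$C = \frac{709741}{4963}$ ($C = \left(-1010\right) \left(- \frac{1}{7}\right) - \frac{907}{709} = \frac{1010}{7} - \frac{907}{709} = \frac{709741}{4963} \approx 143.01$)
$157 C = 157 \cdot \frac{709741}{4963} = \frac{111429337}{4963}$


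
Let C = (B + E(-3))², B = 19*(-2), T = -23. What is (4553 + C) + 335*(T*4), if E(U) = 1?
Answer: -24898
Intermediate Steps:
B = -38
C = 1369 (C = (-38 + 1)² = (-37)² = 1369)
(4553 + C) + 335*(T*4) = (4553 + 1369) + 335*(-23*4) = 5922 + 335*(-92) = 5922 - 30820 = -24898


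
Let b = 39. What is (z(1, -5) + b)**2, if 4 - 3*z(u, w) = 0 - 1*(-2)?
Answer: 14161/9 ≈ 1573.4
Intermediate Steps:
z(u, w) = 2/3 (z(u, w) = 4/3 - (0 - 1*(-2))/3 = 4/3 - (0 + 2)/3 = 4/3 - 1/3*2 = 4/3 - 2/3 = 2/3)
(z(1, -5) + b)**2 = (2/3 + 39)**2 = (119/3)**2 = 14161/9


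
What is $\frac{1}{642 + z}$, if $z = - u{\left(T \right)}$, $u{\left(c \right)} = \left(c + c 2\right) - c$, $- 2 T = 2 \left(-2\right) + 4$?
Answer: $\frac{1}{642} \approx 0.0015576$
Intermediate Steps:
$T = 0$ ($T = - \frac{2 \left(-2\right) + 4}{2} = - \frac{-4 + 4}{2} = \left(- \frac{1}{2}\right) 0 = 0$)
$u{\left(c \right)} = 2 c$ ($u{\left(c \right)} = \left(c + 2 c\right) - c = 3 c - c = 2 c$)
$z = 0$ ($z = - 2 \cdot 0 = \left(-1\right) 0 = 0$)
$\frac{1}{642 + z} = \frac{1}{642 + 0} = \frac{1}{642}$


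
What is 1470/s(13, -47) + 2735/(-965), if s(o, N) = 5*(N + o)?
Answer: -37670/3281 ≈ -11.481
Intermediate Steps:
s(o, N) = 5*N + 5*o
1470/s(13, -47) + 2735/(-965) = 1470/(5*(-47) + 5*13) + 2735/(-965) = 1470/(-235 + 65) + 2735*(-1/965) = 1470/(-170) - 547/193 = 1470*(-1/170) - 547/193 = -147/17 - 547/193 = -37670/3281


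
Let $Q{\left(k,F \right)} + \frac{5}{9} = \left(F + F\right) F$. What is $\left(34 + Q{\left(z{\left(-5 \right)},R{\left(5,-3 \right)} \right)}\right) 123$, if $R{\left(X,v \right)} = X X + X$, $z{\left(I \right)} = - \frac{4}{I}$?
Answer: $\frac{676541}{3} \approx 2.2551 \cdot 10^{5}$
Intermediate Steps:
$R{\left(X,v \right)} = X + X^{2}$ ($R{\left(X,v \right)} = X^{2} + X = X + X^{2}$)
$Q{\left(k,F \right)} = - \frac{5}{9} + 2 F^{2}$ ($Q{\left(k,F \right)} = - \frac{5}{9} + \left(F + F\right) F = - \frac{5}{9} + 2 F F = - \frac{5}{9} + 2 F^{2}$)
$\left(34 + Q{\left(z{\left(-5 \right)},R{\left(5,-3 \right)} \right)}\right) 123 = \left(34 - \left(\frac{5}{9} - 2 \left(5 \left(1 + 5\right)\right)^{2}\right)\right) 123 = \left(34 - \left(\frac{5}{9} - 2 \left(5 \cdot 6\right)^{2}\right)\right) 123 = \left(34 - \left(\frac{5}{9} - 2 \cdot 30^{2}\right)\right) 123 = \left(34 + \left(- \frac{5}{9} + 2 \cdot 900\right)\right) 123 = \left(34 + \left(- \frac{5}{9} + 1800\right)\right) 123 = \left(34 + \frac{16195}{9}\right) 123 = \frac{16501}{9} \cdot 123 = \frac{676541}{3}$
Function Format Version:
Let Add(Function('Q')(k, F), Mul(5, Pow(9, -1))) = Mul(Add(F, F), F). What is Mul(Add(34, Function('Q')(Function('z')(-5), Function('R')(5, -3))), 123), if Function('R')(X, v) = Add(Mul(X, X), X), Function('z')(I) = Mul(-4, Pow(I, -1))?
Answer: Rational(676541, 3) ≈ 2.2551e+5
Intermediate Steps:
Function('R')(X, v) = Add(X, Pow(X, 2)) (Function('R')(X, v) = Add(Pow(X, 2), X) = Add(X, Pow(X, 2)))
Function('Q')(k, F) = Add(Rational(-5, 9), Mul(2, Pow(F, 2))) (Function('Q')(k, F) = Add(Rational(-5, 9), Mul(Add(F, F), F)) = Add(Rational(-5, 9), Mul(Mul(2, F), F)) = Add(Rational(-5, 9), Mul(2, Pow(F, 2))))
Mul(Add(34, Function('Q')(Function('z')(-5), Function('R')(5, -3))), 123) = Mul(Add(34, Add(Rational(-5, 9), Mul(2, Pow(Mul(5, Add(1, 5)), 2)))), 123) = Mul(Add(34, Add(Rational(-5, 9), Mul(2, Pow(Mul(5, 6), 2)))), 123) = Mul(Add(34, Add(Rational(-5, 9), Mul(2, Pow(30, 2)))), 123) = Mul(Add(34, Add(Rational(-5, 9), Mul(2, 900))), 123) = Mul(Add(34, Add(Rational(-5, 9), 1800)), 123) = Mul(Add(34, Rational(16195, 9)), 123) = Mul(Rational(16501, 9), 123) = Rational(676541, 3)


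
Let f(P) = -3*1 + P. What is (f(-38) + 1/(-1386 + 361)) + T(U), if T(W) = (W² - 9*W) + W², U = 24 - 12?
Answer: 142474/1025 ≈ 139.00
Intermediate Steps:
U = 12
T(W) = -9*W + 2*W²
f(P) = -3 + P
(f(-38) + 1/(-1386 + 361)) + T(U) = ((-3 - 38) + 1/(-1386 + 361)) + 12*(-9 + 2*12) = (-41 + 1/(-1025)) + 12*(-9 + 24) = (-41 - 1/1025) + 12*15 = -42026/1025 + 180 = 142474/1025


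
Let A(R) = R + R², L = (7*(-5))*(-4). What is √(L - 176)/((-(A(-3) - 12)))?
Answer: I ≈ 1.0*I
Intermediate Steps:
L = 140 (L = -35*(-4) = 140)
√(L - 176)/((-(A(-3) - 12))) = √(140 - 176)/((-(-3*(1 - 3) - 12))) = √(-36)/((-(-3*(-2) - 12))) = (6*I)/((-(6 - 12))) = (6*I)/((-1*(-6))) = (6*I)/6 = (6*I)*(⅙) = I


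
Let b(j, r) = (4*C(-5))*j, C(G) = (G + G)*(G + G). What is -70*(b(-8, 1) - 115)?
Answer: 232050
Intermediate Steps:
C(G) = 4*G**2 (C(G) = (2*G)*(2*G) = 4*G**2)
b(j, r) = 400*j (b(j, r) = (4*(4*(-5)**2))*j = (4*(4*25))*j = (4*100)*j = 400*j)
-70*(b(-8, 1) - 115) = -70*(400*(-8) - 115) = -70*(-3200 - 115) = -70*(-3315) = 232050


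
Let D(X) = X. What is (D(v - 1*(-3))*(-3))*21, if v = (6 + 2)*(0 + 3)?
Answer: -1701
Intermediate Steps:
v = 24 (v = 8*3 = 24)
(D(v - 1*(-3))*(-3))*21 = ((24 - 1*(-3))*(-3))*21 = ((24 + 3)*(-3))*21 = (27*(-3))*21 = -81*21 = -1701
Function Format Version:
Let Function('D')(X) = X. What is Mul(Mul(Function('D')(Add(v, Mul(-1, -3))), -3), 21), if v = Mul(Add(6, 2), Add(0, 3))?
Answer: -1701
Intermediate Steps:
v = 24 (v = Mul(8, 3) = 24)
Mul(Mul(Function('D')(Add(v, Mul(-1, -3))), -3), 21) = Mul(Mul(Add(24, Mul(-1, -3)), -3), 21) = Mul(Mul(Add(24, 3), -3), 21) = Mul(Mul(27, -3), 21) = Mul(-81, 21) = -1701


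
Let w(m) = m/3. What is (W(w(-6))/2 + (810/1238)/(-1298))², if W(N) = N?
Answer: 646202153689/645551185444 ≈ 1.0010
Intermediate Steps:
w(m) = m/3 (w(m) = m*(⅓) = m/3)
(W(w(-6))/2 + (810/1238)/(-1298))² = (((⅓)*(-6))/2 + (810/1238)/(-1298))² = (-2*½ + (810*(1/1238))*(-1/1298))² = (-1 + (405/619)*(-1/1298))² = (-1 - 405/803462)² = (-803867/803462)² = 646202153689/645551185444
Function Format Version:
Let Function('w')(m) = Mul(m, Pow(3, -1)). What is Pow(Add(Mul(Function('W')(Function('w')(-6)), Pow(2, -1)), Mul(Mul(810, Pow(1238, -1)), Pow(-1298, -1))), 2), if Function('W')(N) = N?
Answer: Rational(646202153689, 645551185444) ≈ 1.0010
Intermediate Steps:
Function('w')(m) = Mul(Rational(1, 3), m) (Function('w')(m) = Mul(m, Rational(1, 3)) = Mul(Rational(1, 3), m))
Pow(Add(Mul(Function('W')(Function('w')(-6)), Pow(2, -1)), Mul(Mul(810, Pow(1238, -1)), Pow(-1298, -1))), 2) = Pow(Add(Mul(Mul(Rational(1, 3), -6), Pow(2, -1)), Mul(Mul(810, Pow(1238, -1)), Pow(-1298, -1))), 2) = Pow(Add(Mul(-2, Rational(1, 2)), Mul(Mul(810, Rational(1, 1238)), Rational(-1, 1298))), 2) = Pow(Add(-1, Mul(Rational(405, 619), Rational(-1, 1298))), 2) = Pow(Add(-1, Rational(-405, 803462)), 2) = Pow(Rational(-803867, 803462), 2) = Rational(646202153689, 645551185444)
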